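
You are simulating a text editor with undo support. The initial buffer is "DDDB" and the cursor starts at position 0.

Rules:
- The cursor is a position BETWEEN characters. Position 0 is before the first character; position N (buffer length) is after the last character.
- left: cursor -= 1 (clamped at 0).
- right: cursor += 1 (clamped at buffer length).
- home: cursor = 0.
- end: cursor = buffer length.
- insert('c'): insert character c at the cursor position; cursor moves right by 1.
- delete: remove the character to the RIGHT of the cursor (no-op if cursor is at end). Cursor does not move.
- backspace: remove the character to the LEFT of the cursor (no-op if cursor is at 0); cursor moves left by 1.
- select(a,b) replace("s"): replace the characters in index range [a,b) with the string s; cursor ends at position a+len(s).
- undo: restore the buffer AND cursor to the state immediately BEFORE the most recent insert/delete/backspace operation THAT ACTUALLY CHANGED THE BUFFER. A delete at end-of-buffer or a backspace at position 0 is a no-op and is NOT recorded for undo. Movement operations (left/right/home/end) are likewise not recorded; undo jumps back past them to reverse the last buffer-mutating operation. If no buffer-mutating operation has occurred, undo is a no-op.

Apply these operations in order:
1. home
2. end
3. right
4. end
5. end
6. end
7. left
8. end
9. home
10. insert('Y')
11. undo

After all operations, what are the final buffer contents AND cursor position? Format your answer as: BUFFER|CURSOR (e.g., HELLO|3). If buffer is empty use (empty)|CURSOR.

Answer: DDDB|0

Derivation:
After op 1 (home): buf='DDDB' cursor=0
After op 2 (end): buf='DDDB' cursor=4
After op 3 (right): buf='DDDB' cursor=4
After op 4 (end): buf='DDDB' cursor=4
After op 5 (end): buf='DDDB' cursor=4
After op 6 (end): buf='DDDB' cursor=4
After op 7 (left): buf='DDDB' cursor=3
After op 8 (end): buf='DDDB' cursor=4
After op 9 (home): buf='DDDB' cursor=0
After op 10 (insert('Y')): buf='YDDDB' cursor=1
After op 11 (undo): buf='DDDB' cursor=0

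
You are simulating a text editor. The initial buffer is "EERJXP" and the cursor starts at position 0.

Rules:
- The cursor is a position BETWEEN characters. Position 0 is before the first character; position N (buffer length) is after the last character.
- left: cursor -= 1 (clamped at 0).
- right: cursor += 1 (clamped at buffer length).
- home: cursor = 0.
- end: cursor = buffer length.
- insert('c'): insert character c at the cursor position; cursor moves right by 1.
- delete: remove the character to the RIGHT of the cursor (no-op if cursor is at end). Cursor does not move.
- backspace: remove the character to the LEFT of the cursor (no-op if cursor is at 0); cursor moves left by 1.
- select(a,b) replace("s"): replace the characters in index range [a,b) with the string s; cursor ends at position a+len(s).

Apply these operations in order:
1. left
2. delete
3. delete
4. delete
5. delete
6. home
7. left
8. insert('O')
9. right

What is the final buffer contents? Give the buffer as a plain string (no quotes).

Answer: OXP

Derivation:
After op 1 (left): buf='EERJXP' cursor=0
After op 2 (delete): buf='ERJXP' cursor=0
After op 3 (delete): buf='RJXP' cursor=0
After op 4 (delete): buf='JXP' cursor=0
After op 5 (delete): buf='XP' cursor=0
After op 6 (home): buf='XP' cursor=0
After op 7 (left): buf='XP' cursor=0
After op 8 (insert('O')): buf='OXP' cursor=1
After op 9 (right): buf='OXP' cursor=2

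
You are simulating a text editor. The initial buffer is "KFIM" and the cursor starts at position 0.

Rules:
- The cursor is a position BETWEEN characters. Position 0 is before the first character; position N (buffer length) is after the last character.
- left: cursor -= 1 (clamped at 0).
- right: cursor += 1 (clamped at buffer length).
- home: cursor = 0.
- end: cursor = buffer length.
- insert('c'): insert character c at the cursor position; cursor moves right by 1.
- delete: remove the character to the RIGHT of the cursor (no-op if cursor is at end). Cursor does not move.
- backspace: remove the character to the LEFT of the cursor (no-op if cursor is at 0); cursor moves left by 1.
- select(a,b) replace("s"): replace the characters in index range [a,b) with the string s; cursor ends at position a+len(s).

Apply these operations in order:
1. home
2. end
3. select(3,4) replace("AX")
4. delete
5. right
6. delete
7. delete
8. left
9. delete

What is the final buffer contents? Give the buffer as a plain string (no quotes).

After op 1 (home): buf='KFIM' cursor=0
After op 2 (end): buf='KFIM' cursor=4
After op 3 (select(3,4) replace("AX")): buf='KFIAX' cursor=5
After op 4 (delete): buf='KFIAX' cursor=5
After op 5 (right): buf='KFIAX' cursor=5
After op 6 (delete): buf='KFIAX' cursor=5
After op 7 (delete): buf='KFIAX' cursor=5
After op 8 (left): buf='KFIAX' cursor=4
After op 9 (delete): buf='KFIA' cursor=4

Answer: KFIA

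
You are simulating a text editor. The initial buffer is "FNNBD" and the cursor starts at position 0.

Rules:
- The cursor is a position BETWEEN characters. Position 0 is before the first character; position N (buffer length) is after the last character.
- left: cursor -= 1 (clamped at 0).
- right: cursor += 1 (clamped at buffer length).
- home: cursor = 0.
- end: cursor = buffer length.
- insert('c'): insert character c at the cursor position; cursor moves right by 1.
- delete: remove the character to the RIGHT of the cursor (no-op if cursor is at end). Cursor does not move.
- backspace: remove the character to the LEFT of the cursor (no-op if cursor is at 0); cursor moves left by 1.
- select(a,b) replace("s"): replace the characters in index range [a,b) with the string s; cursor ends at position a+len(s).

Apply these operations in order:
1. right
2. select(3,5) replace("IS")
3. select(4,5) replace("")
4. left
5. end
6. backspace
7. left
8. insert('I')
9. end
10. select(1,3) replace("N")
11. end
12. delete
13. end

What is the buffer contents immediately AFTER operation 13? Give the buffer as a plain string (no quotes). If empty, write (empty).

Answer: FNN

Derivation:
After op 1 (right): buf='FNNBD' cursor=1
After op 2 (select(3,5) replace("IS")): buf='FNNIS' cursor=5
After op 3 (select(4,5) replace("")): buf='FNNI' cursor=4
After op 4 (left): buf='FNNI' cursor=3
After op 5 (end): buf='FNNI' cursor=4
After op 6 (backspace): buf='FNN' cursor=3
After op 7 (left): buf='FNN' cursor=2
After op 8 (insert('I')): buf='FNIN' cursor=3
After op 9 (end): buf='FNIN' cursor=4
After op 10 (select(1,3) replace("N")): buf='FNN' cursor=2
After op 11 (end): buf='FNN' cursor=3
After op 12 (delete): buf='FNN' cursor=3
After op 13 (end): buf='FNN' cursor=3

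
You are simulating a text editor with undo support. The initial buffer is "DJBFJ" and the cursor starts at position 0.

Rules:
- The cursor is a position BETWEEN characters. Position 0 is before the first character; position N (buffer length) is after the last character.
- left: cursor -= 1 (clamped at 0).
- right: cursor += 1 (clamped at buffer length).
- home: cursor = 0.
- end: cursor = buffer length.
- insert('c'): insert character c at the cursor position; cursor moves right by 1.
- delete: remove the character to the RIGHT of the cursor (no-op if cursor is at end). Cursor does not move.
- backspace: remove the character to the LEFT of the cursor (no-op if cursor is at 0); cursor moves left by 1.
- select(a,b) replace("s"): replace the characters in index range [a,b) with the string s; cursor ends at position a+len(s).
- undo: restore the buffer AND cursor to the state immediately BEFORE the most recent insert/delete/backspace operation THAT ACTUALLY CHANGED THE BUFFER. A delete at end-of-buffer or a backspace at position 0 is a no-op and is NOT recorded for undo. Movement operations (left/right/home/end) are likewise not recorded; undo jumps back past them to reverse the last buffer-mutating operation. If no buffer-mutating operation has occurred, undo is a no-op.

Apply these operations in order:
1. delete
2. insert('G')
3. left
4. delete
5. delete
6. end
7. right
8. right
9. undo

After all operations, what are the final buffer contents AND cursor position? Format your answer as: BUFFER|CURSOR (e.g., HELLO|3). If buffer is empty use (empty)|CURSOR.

Answer: JBFJ|0

Derivation:
After op 1 (delete): buf='JBFJ' cursor=0
After op 2 (insert('G')): buf='GJBFJ' cursor=1
After op 3 (left): buf='GJBFJ' cursor=0
After op 4 (delete): buf='JBFJ' cursor=0
After op 5 (delete): buf='BFJ' cursor=0
After op 6 (end): buf='BFJ' cursor=3
After op 7 (right): buf='BFJ' cursor=3
After op 8 (right): buf='BFJ' cursor=3
After op 9 (undo): buf='JBFJ' cursor=0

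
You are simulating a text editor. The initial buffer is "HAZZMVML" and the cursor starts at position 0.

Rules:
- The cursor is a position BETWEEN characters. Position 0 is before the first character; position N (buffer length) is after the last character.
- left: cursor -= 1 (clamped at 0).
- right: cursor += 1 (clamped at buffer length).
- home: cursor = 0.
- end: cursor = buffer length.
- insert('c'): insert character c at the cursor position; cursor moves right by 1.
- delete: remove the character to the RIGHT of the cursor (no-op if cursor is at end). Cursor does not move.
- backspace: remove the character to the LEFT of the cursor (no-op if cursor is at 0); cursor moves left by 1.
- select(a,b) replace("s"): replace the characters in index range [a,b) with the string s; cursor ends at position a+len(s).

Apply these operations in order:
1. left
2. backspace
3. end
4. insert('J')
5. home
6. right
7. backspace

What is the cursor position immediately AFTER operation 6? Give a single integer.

After op 1 (left): buf='HAZZMVML' cursor=0
After op 2 (backspace): buf='HAZZMVML' cursor=0
After op 3 (end): buf='HAZZMVML' cursor=8
After op 4 (insert('J')): buf='HAZZMVMLJ' cursor=9
After op 5 (home): buf='HAZZMVMLJ' cursor=0
After op 6 (right): buf='HAZZMVMLJ' cursor=1

Answer: 1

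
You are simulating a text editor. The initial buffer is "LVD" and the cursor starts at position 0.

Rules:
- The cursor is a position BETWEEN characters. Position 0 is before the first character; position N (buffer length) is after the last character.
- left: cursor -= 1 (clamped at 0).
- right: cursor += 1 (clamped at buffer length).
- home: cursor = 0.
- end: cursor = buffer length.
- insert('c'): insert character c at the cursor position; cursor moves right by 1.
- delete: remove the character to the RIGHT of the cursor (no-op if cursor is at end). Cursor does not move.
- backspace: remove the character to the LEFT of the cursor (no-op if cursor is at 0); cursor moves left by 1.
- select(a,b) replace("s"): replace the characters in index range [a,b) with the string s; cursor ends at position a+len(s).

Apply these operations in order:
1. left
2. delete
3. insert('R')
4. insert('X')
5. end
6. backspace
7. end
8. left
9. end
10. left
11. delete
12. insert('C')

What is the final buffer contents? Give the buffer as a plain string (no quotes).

After op 1 (left): buf='LVD' cursor=0
After op 2 (delete): buf='VD' cursor=0
After op 3 (insert('R')): buf='RVD' cursor=1
After op 4 (insert('X')): buf='RXVD' cursor=2
After op 5 (end): buf='RXVD' cursor=4
After op 6 (backspace): buf='RXV' cursor=3
After op 7 (end): buf='RXV' cursor=3
After op 8 (left): buf='RXV' cursor=2
After op 9 (end): buf='RXV' cursor=3
After op 10 (left): buf='RXV' cursor=2
After op 11 (delete): buf='RX' cursor=2
After op 12 (insert('C')): buf='RXC' cursor=3

Answer: RXC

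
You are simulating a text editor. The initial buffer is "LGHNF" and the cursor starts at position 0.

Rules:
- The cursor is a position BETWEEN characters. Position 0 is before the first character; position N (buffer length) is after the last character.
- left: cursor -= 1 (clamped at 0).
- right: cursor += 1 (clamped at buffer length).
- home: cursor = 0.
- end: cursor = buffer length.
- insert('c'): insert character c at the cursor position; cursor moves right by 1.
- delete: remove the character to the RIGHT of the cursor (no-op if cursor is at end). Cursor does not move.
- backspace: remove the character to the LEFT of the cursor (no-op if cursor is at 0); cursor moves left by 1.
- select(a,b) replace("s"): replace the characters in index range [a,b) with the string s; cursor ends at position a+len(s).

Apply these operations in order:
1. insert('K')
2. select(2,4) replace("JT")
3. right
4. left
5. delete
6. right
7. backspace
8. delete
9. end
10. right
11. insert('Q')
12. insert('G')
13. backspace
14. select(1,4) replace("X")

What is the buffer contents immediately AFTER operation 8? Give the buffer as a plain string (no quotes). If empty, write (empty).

Answer: KLJT

Derivation:
After op 1 (insert('K')): buf='KLGHNF' cursor=1
After op 2 (select(2,4) replace("JT")): buf='KLJTNF' cursor=4
After op 3 (right): buf='KLJTNF' cursor=5
After op 4 (left): buf='KLJTNF' cursor=4
After op 5 (delete): buf='KLJTF' cursor=4
After op 6 (right): buf='KLJTF' cursor=5
After op 7 (backspace): buf='KLJT' cursor=4
After op 8 (delete): buf='KLJT' cursor=4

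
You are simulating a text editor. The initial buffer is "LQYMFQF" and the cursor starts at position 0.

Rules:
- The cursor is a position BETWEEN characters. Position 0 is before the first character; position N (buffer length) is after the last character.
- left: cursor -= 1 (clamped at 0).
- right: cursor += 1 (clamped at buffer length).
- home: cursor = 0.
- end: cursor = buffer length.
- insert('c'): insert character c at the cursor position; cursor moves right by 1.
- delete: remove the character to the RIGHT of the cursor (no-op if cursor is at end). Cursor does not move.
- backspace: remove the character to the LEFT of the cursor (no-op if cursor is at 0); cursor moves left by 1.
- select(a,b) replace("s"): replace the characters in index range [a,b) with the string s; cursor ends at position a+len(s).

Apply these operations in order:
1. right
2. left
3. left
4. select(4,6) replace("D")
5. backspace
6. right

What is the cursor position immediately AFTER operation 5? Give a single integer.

After op 1 (right): buf='LQYMFQF' cursor=1
After op 2 (left): buf='LQYMFQF' cursor=0
After op 3 (left): buf='LQYMFQF' cursor=0
After op 4 (select(4,6) replace("D")): buf='LQYMDF' cursor=5
After op 5 (backspace): buf='LQYMF' cursor=4

Answer: 4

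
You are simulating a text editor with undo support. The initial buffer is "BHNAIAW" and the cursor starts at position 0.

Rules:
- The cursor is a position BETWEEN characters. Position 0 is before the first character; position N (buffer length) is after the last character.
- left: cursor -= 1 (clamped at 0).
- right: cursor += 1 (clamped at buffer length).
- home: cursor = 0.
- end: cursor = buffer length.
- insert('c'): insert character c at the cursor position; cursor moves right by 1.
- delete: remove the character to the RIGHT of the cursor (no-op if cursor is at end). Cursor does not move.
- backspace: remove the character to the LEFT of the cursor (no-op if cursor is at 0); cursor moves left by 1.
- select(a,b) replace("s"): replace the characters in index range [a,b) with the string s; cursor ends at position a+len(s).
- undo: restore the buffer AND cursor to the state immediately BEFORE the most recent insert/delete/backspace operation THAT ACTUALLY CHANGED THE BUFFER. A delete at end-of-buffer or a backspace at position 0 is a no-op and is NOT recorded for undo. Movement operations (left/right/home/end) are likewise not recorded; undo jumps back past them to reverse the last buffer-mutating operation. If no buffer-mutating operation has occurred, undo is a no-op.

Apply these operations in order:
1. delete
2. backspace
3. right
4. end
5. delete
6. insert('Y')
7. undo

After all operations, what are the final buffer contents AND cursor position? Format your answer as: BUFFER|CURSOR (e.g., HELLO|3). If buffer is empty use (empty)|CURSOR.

After op 1 (delete): buf='HNAIAW' cursor=0
After op 2 (backspace): buf='HNAIAW' cursor=0
After op 3 (right): buf='HNAIAW' cursor=1
After op 4 (end): buf='HNAIAW' cursor=6
After op 5 (delete): buf='HNAIAW' cursor=6
After op 6 (insert('Y')): buf='HNAIAWY' cursor=7
After op 7 (undo): buf='HNAIAW' cursor=6

Answer: HNAIAW|6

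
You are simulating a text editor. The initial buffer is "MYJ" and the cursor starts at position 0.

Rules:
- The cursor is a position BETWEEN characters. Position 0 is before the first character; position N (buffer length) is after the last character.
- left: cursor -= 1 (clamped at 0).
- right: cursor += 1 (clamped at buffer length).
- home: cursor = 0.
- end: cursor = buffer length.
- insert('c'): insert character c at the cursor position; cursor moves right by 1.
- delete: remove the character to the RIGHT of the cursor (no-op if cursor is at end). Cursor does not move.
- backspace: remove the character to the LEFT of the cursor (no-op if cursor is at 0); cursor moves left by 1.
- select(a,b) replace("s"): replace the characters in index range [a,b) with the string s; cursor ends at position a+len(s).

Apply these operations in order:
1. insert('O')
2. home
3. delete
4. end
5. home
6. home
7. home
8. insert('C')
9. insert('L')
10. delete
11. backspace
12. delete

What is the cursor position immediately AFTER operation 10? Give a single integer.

After op 1 (insert('O')): buf='OMYJ' cursor=1
After op 2 (home): buf='OMYJ' cursor=0
After op 3 (delete): buf='MYJ' cursor=0
After op 4 (end): buf='MYJ' cursor=3
After op 5 (home): buf='MYJ' cursor=0
After op 6 (home): buf='MYJ' cursor=0
After op 7 (home): buf='MYJ' cursor=0
After op 8 (insert('C')): buf='CMYJ' cursor=1
After op 9 (insert('L')): buf='CLMYJ' cursor=2
After op 10 (delete): buf='CLYJ' cursor=2

Answer: 2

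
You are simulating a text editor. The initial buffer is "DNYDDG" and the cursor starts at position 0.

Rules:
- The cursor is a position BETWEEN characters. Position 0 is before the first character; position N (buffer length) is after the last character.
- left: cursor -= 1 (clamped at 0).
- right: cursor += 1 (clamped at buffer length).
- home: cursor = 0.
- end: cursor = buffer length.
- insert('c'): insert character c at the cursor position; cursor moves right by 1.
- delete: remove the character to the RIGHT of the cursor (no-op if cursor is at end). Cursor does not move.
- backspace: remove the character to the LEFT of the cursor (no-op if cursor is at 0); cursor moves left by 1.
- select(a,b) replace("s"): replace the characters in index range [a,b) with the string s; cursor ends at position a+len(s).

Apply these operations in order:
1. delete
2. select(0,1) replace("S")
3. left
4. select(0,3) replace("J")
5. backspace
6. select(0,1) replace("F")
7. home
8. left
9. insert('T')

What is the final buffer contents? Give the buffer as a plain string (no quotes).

After op 1 (delete): buf='NYDDG' cursor=0
After op 2 (select(0,1) replace("S")): buf='SYDDG' cursor=1
After op 3 (left): buf='SYDDG' cursor=0
After op 4 (select(0,3) replace("J")): buf='JDG' cursor=1
After op 5 (backspace): buf='DG' cursor=0
After op 6 (select(0,1) replace("F")): buf='FG' cursor=1
After op 7 (home): buf='FG' cursor=0
After op 8 (left): buf='FG' cursor=0
After op 9 (insert('T')): buf='TFG' cursor=1

Answer: TFG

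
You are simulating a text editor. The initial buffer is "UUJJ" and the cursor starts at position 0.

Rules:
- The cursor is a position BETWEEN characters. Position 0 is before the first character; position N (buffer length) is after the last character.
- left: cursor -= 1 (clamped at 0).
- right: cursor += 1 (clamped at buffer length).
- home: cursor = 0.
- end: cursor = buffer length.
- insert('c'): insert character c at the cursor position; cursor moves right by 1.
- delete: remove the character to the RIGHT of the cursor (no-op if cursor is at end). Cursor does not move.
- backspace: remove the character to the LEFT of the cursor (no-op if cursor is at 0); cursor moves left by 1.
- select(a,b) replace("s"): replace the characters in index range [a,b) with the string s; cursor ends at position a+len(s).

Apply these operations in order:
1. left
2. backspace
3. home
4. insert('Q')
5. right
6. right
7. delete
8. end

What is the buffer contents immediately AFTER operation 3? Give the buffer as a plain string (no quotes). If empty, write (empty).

Answer: UUJJ

Derivation:
After op 1 (left): buf='UUJJ' cursor=0
After op 2 (backspace): buf='UUJJ' cursor=0
After op 3 (home): buf='UUJJ' cursor=0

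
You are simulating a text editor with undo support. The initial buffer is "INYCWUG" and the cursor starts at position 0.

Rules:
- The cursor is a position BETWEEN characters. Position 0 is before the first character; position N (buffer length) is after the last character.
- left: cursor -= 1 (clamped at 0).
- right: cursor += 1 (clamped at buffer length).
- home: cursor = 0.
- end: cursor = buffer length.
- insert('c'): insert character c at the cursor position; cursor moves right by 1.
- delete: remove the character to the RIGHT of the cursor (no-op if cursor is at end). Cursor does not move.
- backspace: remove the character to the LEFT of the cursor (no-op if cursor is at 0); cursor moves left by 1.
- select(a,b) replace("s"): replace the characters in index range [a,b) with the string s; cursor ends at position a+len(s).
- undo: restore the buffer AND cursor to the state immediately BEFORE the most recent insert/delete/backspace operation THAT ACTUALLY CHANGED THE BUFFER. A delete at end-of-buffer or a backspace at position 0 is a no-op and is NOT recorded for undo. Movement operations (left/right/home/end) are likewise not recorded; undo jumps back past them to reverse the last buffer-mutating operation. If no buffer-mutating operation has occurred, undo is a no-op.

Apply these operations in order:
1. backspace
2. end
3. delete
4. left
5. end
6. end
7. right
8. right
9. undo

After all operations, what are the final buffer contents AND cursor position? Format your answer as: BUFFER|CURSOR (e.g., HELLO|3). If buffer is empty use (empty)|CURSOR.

Answer: INYCWUG|7

Derivation:
After op 1 (backspace): buf='INYCWUG' cursor=0
After op 2 (end): buf='INYCWUG' cursor=7
After op 3 (delete): buf='INYCWUG' cursor=7
After op 4 (left): buf='INYCWUG' cursor=6
After op 5 (end): buf='INYCWUG' cursor=7
After op 6 (end): buf='INYCWUG' cursor=7
After op 7 (right): buf='INYCWUG' cursor=7
After op 8 (right): buf='INYCWUG' cursor=7
After op 9 (undo): buf='INYCWUG' cursor=7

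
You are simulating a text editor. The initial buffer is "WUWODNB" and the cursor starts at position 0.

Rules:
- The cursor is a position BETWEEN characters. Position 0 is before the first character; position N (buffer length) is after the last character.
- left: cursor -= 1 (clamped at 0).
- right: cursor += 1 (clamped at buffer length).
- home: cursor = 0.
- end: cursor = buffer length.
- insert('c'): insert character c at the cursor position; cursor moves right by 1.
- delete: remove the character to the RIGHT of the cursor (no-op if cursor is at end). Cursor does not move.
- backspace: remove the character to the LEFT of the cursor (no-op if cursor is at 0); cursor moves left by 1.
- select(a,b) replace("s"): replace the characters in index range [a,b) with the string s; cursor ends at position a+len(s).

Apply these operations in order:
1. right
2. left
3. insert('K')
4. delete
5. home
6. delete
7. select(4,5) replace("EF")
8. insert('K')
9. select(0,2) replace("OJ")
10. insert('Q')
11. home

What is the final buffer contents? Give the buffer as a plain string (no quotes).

Answer: OJQODEFKB

Derivation:
After op 1 (right): buf='WUWODNB' cursor=1
After op 2 (left): buf='WUWODNB' cursor=0
After op 3 (insert('K')): buf='KWUWODNB' cursor=1
After op 4 (delete): buf='KUWODNB' cursor=1
After op 5 (home): buf='KUWODNB' cursor=0
After op 6 (delete): buf='UWODNB' cursor=0
After op 7 (select(4,5) replace("EF")): buf='UWODEFB' cursor=6
After op 8 (insert('K')): buf='UWODEFKB' cursor=7
After op 9 (select(0,2) replace("OJ")): buf='OJODEFKB' cursor=2
After op 10 (insert('Q')): buf='OJQODEFKB' cursor=3
After op 11 (home): buf='OJQODEFKB' cursor=0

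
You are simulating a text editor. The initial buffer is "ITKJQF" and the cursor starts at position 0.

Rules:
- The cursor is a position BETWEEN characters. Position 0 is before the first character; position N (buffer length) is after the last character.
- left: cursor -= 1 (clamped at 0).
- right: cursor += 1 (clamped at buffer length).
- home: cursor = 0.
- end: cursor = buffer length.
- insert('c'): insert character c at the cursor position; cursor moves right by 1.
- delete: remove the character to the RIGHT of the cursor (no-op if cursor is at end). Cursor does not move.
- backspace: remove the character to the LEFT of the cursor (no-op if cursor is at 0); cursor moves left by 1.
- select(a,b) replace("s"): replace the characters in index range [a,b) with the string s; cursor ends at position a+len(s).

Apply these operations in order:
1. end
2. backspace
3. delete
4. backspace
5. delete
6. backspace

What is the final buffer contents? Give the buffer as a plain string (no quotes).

Answer: ITK

Derivation:
After op 1 (end): buf='ITKJQF' cursor=6
After op 2 (backspace): buf='ITKJQ' cursor=5
After op 3 (delete): buf='ITKJQ' cursor=5
After op 4 (backspace): buf='ITKJ' cursor=4
After op 5 (delete): buf='ITKJ' cursor=4
After op 6 (backspace): buf='ITK' cursor=3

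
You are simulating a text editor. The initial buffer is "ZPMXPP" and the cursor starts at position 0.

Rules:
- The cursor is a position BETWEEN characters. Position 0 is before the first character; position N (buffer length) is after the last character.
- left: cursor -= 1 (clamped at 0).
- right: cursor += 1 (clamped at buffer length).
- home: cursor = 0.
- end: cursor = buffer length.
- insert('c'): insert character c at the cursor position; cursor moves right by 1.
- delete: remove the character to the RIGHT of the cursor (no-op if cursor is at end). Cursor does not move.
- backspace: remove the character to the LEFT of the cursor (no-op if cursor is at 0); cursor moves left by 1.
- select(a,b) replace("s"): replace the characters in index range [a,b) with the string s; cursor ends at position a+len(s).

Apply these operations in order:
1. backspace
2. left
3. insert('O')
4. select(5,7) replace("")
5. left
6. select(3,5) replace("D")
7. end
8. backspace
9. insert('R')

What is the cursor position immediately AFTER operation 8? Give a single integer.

After op 1 (backspace): buf='ZPMXPP' cursor=0
After op 2 (left): buf='ZPMXPP' cursor=0
After op 3 (insert('O')): buf='OZPMXPP' cursor=1
After op 4 (select(5,7) replace("")): buf='OZPMX' cursor=5
After op 5 (left): buf='OZPMX' cursor=4
After op 6 (select(3,5) replace("D")): buf='OZPD' cursor=4
After op 7 (end): buf='OZPD' cursor=4
After op 8 (backspace): buf='OZP' cursor=3

Answer: 3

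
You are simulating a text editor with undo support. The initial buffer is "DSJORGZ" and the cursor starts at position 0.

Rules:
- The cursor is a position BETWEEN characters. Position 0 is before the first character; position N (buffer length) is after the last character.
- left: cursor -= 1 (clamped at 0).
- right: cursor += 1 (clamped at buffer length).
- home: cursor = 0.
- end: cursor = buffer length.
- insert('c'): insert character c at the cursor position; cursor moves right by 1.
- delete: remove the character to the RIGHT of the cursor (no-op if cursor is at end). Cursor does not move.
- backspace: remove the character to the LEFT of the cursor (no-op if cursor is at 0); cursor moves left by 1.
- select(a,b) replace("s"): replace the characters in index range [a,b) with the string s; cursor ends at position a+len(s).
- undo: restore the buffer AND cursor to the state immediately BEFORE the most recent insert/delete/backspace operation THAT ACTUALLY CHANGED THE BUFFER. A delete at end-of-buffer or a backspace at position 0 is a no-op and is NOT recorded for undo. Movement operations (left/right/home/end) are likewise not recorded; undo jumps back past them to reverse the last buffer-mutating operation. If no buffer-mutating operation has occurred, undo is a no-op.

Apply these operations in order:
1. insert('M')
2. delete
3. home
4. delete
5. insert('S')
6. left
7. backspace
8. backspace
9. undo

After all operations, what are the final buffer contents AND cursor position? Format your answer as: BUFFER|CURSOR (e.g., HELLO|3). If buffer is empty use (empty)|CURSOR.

After op 1 (insert('M')): buf='MDSJORGZ' cursor=1
After op 2 (delete): buf='MSJORGZ' cursor=1
After op 3 (home): buf='MSJORGZ' cursor=0
After op 4 (delete): buf='SJORGZ' cursor=0
After op 5 (insert('S')): buf='SSJORGZ' cursor=1
After op 6 (left): buf='SSJORGZ' cursor=0
After op 7 (backspace): buf='SSJORGZ' cursor=0
After op 8 (backspace): buf='SSJORGZ' cursor=0
After op 9 (undo): buf='SJORGZ' cursor=0

Answer: SJORGZ|0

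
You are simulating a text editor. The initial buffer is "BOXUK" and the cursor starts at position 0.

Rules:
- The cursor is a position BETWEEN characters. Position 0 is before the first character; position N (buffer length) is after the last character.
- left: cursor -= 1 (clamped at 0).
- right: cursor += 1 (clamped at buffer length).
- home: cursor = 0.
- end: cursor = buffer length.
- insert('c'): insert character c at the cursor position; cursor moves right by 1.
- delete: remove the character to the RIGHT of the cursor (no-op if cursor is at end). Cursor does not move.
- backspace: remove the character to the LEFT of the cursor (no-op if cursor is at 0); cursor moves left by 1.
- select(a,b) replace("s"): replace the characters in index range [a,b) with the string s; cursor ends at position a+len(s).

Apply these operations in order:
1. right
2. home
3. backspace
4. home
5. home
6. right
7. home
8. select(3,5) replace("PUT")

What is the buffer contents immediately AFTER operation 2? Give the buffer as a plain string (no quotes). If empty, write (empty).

After op 1 (right): buf='BOXUK' cursor=1
After op 2 (home): buf='BOXUK' cursor=0

Answer: BOXUK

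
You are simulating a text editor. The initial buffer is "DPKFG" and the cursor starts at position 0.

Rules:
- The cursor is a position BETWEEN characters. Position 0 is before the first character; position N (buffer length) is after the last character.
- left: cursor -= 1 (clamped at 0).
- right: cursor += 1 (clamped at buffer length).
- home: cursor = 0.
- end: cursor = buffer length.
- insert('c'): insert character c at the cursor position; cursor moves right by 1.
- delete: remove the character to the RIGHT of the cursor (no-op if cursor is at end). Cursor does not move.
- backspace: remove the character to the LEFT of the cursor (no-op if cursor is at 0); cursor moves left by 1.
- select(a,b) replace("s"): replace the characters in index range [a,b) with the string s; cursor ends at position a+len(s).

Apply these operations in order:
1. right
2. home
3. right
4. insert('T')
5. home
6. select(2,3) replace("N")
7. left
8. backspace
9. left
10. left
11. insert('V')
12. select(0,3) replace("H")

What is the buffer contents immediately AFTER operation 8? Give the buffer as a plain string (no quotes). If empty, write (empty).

Answer: DNKFG

Derivation:
After op 1 (right): buf='DPKFG' cursor=1
After op 2 (home): buf='DPKFG' cursor=0
After op 3 (right): buf='DPKFG' cursor=1
After op 4 (insert('T')): buf='DTPKFG' cursor=2
After op 5 (home): buf='DTPKFG' cursor=0
After op 6 (select(2,3) replace("N")): buf='DTNKFG' cursor=3
After op 7 (left): buf='DTNKFG' cursor=2
After op 8 (backspace): buf='DNKFG' cursor=1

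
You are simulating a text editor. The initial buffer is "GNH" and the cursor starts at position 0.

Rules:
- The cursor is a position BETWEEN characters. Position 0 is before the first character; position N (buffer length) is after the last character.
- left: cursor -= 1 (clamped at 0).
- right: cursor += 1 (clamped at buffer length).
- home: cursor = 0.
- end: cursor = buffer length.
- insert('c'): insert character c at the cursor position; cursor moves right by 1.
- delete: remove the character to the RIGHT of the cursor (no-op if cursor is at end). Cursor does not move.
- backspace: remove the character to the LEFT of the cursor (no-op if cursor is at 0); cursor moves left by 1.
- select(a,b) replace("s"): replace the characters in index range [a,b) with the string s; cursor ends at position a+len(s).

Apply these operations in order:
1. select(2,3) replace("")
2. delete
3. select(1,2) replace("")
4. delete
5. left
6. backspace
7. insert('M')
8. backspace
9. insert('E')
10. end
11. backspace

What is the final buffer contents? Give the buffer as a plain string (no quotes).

Answer: E

Derivation:
After op 1 (select(2,3) replace("")): buf='GN' cursor=2
After op 2 (delete): buf='GN' cursor=2
After op 3 (select(1,2) replace("")): buf='G' cursor=1
After op 4 (delete): buf='G' cursor=1
After op 5 (left): buf='G' cursor=0
After op 6 (backspace): buf='G' cursor=0
After op 7 (insert('M')): buf='MG' cursor=1
After op 8 (backspace): buf='G' cursor=0
After op 9 (insert('E')): buf='EG' cursor=1
After op 10 (end): buf='EG' cursor=2
After op 11 (backspace): buf='E' cursor=1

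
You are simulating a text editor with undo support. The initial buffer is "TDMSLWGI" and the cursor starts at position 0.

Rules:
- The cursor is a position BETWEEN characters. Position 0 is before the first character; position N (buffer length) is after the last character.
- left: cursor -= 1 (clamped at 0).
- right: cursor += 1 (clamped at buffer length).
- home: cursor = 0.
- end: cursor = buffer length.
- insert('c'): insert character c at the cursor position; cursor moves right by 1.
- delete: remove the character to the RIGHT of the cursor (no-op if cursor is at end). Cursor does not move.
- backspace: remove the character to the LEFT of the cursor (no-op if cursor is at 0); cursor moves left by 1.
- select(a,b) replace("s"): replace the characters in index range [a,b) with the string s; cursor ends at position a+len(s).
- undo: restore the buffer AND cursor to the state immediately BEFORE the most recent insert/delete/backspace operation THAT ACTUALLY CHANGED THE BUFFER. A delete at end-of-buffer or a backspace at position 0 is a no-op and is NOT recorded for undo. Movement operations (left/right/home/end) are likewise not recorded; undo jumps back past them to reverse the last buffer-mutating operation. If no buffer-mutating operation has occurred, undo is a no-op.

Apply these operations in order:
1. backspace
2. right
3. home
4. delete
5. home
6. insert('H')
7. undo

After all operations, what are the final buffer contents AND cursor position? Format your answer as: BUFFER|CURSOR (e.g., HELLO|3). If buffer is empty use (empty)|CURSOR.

Answer: DMSLWGI|0

Derivation:
After op 1 (backspace): buf='TDMSLWGI' cursor=0
After op 2 (right): buf='TDMSLWGI' cursor=1
After op 3 (home): buf='TDMSLWGI' cursor=0
After op 4 (delete): buf='DMSLWGI' cursor=0
After op 5 (home): buf='DMSLWGI' cursor=0
After op 6 (insert('H')): buf='HDMSLWGI' cursor=1
After op 7 (undo): buf='DMSLWGI' cursor=0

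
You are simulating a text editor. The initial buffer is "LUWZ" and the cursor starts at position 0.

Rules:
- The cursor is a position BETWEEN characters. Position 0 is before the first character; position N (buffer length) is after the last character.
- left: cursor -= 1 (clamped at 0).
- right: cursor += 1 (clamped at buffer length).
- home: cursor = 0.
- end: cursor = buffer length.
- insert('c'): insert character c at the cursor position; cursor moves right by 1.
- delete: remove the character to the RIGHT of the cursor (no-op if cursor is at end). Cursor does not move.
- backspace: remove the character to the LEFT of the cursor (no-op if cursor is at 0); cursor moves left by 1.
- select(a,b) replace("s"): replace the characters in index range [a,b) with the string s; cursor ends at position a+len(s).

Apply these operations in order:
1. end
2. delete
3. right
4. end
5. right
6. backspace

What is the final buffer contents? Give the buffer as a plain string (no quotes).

Answer: LUW

Derivation:
After op 1 (end): buf='LUWZ' cursor=4
After op 2 (delete): buf='LUWZ' cursor=4
After op 3 (right): buf='LUWZ' cursor=4
After op 4 (end): buf='LUWZ' cursor=4
After op 5 (right): buf='LUWZ' cursor=4
After op 6 (backspace): buf='LUW' cursor=3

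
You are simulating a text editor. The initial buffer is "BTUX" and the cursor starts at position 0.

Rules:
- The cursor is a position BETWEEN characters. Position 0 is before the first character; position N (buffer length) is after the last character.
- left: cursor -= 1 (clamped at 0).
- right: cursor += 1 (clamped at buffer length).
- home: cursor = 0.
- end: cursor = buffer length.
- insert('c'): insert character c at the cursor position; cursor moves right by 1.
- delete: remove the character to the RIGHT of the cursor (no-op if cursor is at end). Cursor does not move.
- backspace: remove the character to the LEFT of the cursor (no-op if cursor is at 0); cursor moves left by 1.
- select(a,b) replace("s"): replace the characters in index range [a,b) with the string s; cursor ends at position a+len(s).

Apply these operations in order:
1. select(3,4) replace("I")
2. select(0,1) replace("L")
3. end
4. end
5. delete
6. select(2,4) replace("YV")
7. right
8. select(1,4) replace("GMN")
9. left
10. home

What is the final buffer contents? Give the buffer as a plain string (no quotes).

After op 1 (select(3,4) replace("I")): buf='BTUI' cursor=4
After op 2 (select(0,1) replace("L")): buf='LTUI' cursor=1
After op 3 (end): buf='LTUI' cursor=4
After op 4 (end): buf='LTUI' cursor=4
After op 5 (delete): buf='LTUI' cursor=4
After op 6 (select(2,4) replace("YV")): buf='LTYV' cursor=4
After op 7 (right): buf='LTYV' cursor=4
After op 8 (select(1,4) replace("GMN")): buf='LGMN' cursor=4
After op 9 (left): buf='LGMN' cursor=3
After op 10 (home): buf='LGMN' cursor=0

Answer: LGMN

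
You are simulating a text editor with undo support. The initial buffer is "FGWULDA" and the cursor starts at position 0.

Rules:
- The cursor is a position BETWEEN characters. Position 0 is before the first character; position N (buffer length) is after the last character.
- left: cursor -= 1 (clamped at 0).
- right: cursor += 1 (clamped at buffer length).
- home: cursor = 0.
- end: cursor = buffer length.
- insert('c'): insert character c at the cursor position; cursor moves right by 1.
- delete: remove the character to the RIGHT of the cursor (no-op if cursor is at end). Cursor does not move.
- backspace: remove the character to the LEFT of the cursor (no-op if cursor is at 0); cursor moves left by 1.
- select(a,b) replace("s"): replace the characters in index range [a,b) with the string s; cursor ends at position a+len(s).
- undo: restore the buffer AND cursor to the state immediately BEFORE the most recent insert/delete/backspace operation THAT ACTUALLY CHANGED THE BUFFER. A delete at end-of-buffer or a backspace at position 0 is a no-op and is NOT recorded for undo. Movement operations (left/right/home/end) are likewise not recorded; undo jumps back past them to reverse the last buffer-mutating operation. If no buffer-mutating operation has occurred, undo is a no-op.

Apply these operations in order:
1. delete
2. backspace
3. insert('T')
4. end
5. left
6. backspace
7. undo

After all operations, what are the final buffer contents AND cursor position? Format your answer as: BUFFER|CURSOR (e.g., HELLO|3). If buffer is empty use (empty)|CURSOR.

After op 1 (delete): buf='GWULDA' cursor=0
After op 2 (backspace): buf='GWULDA' cursor=0
After op 3 (insert('T')): buf='TGWULDA' cursor=1
After op 4 (end): buf='TGWULDA' cursor=7
After op 5 (left): buf='TGWULDA' cursor=6
After op 6 (backspace): buf='TGWULA' cursor=5
After op 7 (undo): buf='TGWULDA' cursor=6

Answer: TGWULDA|6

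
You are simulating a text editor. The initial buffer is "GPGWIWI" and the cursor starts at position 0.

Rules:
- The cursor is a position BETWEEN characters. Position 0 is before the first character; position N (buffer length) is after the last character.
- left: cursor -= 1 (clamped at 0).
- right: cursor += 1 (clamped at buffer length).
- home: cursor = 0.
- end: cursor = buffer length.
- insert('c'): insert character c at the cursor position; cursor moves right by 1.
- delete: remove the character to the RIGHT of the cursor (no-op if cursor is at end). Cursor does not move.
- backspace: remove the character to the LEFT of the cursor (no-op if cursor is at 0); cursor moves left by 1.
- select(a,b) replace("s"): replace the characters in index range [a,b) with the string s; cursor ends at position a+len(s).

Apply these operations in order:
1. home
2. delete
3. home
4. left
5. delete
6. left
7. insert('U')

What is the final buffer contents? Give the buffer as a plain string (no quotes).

After op 1 (home): buf='GPGWIWI' cursor=0
After op 2 (delete): buf='PGWIWI' cursor=0
After op 3 (home): buf='PGWIWI' cursor=0
After op 4 (left): buf='PGWIWI' cursor=0
After op 5 (delete): buf='GWIWI' cursor=0
After op 6 (left): buf='GWIWI' cursor=0
After op 7 (insert('U')): buf='UGWIWI' cursor=1

Answer: UGWIWI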